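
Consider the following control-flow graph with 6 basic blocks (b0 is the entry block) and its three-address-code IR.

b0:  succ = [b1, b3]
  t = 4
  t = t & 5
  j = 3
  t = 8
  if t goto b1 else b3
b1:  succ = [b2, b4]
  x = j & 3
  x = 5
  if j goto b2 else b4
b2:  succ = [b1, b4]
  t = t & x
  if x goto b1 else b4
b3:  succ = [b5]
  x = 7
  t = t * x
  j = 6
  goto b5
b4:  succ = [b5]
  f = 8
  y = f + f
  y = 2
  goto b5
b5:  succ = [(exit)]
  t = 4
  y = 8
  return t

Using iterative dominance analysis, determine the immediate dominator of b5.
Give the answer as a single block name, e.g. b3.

Answer: b0

Analysis:
idom tree: b1←b0 b2←b1 b3←b0 b4←b1 b5←b0
Join-block Dom:
  b1: preds {b0,b2}: {b0} ∩ {b0,b1,b2} = {b0}; idom=b0
  b4: preds {b1,b2}: {b0,b1} ∩ {b0,b1,b2} = {b0,b1}; idom=b1
  b5: preds {b3,b4}: {b0,b3} ∩ {b0,b1,b4} = {b0}; idom=b0

idom(b5) = b0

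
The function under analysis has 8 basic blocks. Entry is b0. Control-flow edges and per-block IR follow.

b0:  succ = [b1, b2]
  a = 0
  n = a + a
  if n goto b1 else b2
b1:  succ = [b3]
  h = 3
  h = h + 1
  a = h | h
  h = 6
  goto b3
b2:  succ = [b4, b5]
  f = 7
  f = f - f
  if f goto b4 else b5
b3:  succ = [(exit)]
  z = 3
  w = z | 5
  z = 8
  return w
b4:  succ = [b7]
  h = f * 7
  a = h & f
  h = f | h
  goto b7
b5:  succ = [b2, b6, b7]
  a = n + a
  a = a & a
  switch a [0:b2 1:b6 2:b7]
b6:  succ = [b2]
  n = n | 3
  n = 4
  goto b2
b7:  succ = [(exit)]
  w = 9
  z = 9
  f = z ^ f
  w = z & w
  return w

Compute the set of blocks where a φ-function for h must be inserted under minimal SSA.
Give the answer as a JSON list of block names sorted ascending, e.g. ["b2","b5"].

Answer: ["b7"]

Derivation:
idom tree: b1←b0 b2←b0 b3←b1 b4←b2 b5←b2 b6←b5 b7←b2
Dom at joins:
  b2: preds {b0,b5,b6}: {b0} ∩ {b0,b2,b5} ∩ {b0,b2,b5,b6} = {b0}; idom=b0
  b7: preds {b4,b5}: {b0,b2,b4} ∩ {b0,b2,b5} = {b0,b2}; idom=b2

DF walk-up:
  b2←b0: walk · to b0
  b2←b5: walk b5→b2 to b0
  b2←b6: walk b6→b5→b2 to b0
  b7←b4: walk b4 to b2
  b7←b5: walk b5 to b2
  DF(b0)=∅
  DF(b1)=∅
  DF(b2)={b2}
  DF(b3)=∅
  DF(b4)={b7}
  DF(b5)={b2,b7}
  DF(b6)={b2}
  DF(b7)=∅

φ for h: defs {b1,b4}
  DF⁺ = {b7}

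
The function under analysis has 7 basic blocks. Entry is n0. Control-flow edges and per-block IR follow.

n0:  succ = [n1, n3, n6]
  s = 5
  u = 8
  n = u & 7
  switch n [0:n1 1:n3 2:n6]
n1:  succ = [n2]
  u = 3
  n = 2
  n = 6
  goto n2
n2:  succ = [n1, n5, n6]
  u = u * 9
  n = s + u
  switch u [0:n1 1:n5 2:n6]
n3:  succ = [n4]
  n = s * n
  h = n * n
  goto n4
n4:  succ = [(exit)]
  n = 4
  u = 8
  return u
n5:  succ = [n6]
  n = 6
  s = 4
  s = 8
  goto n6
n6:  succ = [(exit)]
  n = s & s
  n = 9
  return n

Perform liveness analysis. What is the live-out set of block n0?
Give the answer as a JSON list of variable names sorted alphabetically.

def/use:
  n0: def={n,s,u} ue=∅
  n1: def={n,u} ue=∅
  n2: def={n,u} ue={s,u}
  n3: def={h,n} ue={n,s}
  n4: def={n,u} ue=∅
  n5: def={n,s} ue=∅
  n6: def={n} ue={s}

Backward fixpoint:
  n0 li=∅ lo={n,s}
  n1 li={s} lo={s,u}
  n2 li={s,u} lo={s}
  n3 li={n,s} lo=∅
  n4 li=∅ lo=∅
  n5 li=∅ lo={s}
  n6 li={s} lo=∅

live-out(n0) = ["n", "s"]

Answer: ["n", "s"]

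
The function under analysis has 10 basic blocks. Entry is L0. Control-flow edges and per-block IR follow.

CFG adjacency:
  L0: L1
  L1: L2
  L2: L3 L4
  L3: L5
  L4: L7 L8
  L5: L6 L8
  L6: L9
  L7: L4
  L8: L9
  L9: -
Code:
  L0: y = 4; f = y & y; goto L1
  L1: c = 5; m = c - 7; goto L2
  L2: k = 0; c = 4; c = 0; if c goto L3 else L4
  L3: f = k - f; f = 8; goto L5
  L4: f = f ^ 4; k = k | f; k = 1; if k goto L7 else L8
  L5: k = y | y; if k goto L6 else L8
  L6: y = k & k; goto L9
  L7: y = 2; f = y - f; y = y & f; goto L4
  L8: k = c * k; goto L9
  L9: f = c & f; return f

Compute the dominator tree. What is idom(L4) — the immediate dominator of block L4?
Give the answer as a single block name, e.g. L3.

Answer: L2

Analysis:
idom tree: L1←L0 L2←L1 L3←L2 L4←L2 L5←L3 L6←L5 L7←L4 L8←L2 L9←L2
Dom at joins:
  L4: preds {L2,L7}: {L0,L1,L2} ∩ {L0,L1,L2,L4,L7} = {L0,L1,L2}; idom=L2
  L8: preds {L4,L5}: {L0,L1,L2,L4} ∩ {L0,L1,L2,L3,L5} = {L0,L1,L2}; idom=L2
  L9: preds {L6,L8}: {L0,L1,L2,L3,L5,L6} ∩ {L0,L1,L2,L8} = {L0,L1,L2}; idom=L2

idom(L4) = L2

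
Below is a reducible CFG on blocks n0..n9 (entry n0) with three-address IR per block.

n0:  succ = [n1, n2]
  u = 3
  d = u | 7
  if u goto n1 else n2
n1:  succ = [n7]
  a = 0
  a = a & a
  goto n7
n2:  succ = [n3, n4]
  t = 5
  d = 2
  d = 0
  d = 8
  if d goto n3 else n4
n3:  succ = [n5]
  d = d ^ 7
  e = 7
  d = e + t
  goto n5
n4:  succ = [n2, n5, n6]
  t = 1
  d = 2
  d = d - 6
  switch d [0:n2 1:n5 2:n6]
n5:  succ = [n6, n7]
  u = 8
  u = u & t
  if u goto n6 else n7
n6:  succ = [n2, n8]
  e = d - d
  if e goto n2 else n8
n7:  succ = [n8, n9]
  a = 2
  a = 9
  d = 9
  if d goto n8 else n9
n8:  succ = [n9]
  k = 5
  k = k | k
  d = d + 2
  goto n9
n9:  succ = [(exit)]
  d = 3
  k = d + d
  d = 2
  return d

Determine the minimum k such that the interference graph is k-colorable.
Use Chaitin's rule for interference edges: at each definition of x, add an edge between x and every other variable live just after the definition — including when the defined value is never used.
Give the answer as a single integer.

Answer: 3

Working:
Per-block:
  n0 def {d,u} use ∅
  n1 def {a} use ∅
  n2 def {d,t} use ∅
  n3 def {d,e} use {d,t}
  n4 def {d,t} use ∅
  n5 def {u} use {t}
  n6 def {e} use {d}
  n7 def {a,d} use ∅
  n8 def {d,k} use {d}
  n9 def {d,k} use ∅

Liveness:
  live n0: ∅→∅
  live n1: ∅→∅
  live n2: ∅→{d,t}
  live n3: {d,t}→{d,t}
  live n4: ∅→{d,t}
  live n5: {d,t}→{d}
  live n6: {d}→{d}
  live n7: ∅→{d}
  live n8: {d}→∅
  live n9: ∅→∅

Conflict graph:
  a↔∅
  d↔{e,k,t,u}
  e↔{d,t}
  k↔{d}
  t↔{d,e,u}
  u↔{d,t}

Registers:
  lower bound: {d,e,t} mutually conflict ⇒ χ ≥ 3
  assign a→r0 d→r0 e→r2 k→r1 t→r1 u→r2 — no edge inside a register ⇒ χ ≤ 3
  χ = 3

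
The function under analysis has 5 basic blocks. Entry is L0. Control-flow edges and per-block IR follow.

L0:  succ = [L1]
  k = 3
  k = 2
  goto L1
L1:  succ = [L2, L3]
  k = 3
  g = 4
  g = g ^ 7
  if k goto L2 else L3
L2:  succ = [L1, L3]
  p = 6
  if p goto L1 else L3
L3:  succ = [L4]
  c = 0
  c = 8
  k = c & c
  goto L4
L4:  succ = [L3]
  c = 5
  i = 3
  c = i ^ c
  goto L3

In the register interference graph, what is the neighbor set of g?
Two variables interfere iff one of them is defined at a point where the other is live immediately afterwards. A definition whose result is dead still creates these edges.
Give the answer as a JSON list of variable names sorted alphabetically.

def/use:
  L0: def={k} ue=∅
  L1: def={g,k} ue=∅
  L2: def={p} ue=∅
  L3: def={c,k} ue=∅
  L4: def={c,i} ue=∅

Live sets:
  live L0: ∅→∅
  live L1: ∅→∅
  live L2: ∅→∅
  live L3: ∅→∅
  live L4: ∅→∅

Conflict graph:
  c — {i}
  g — {k}
  i — {c}
  k — {g}
  p — ∅

N(g) = ["k"]

Answer: ["k"]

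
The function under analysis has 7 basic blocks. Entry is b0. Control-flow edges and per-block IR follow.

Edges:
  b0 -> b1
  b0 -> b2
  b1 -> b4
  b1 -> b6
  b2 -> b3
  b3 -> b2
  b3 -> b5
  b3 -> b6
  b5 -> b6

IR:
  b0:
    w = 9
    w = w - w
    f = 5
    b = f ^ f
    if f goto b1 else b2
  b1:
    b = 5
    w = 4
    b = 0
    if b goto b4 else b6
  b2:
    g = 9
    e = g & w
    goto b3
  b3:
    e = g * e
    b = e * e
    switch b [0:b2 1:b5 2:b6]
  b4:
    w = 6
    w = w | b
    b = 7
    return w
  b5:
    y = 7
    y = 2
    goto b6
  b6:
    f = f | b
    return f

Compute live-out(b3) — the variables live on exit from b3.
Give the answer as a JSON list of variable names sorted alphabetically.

Block summaries:
  b0: def={b,f,w} ue=∅
  b1: def={b,w} ue=∅
  b2: def={e,g} ue={w}
  b3: def={b,e} ue={e,g}
  b4: def={b,w} ue={b}
  b5: def={y} ue=∅
  b6: def={f} ue={b,f}

Backward fixpoint:
  b0: in=∅ out={f,w}
  b1: in={f} out={b,f}
  b2: in={f,w} out={e,f,g,w}
  b3: in={e,f,g,w} out={b,f,w}
  b4: in={b} out=∅
  b5: in={b,f} out={b,f}
  b6: in={b,f} out=∅

live-out(b3) = ["b", "f", "w"]

Answer: ["b", "f", "w"]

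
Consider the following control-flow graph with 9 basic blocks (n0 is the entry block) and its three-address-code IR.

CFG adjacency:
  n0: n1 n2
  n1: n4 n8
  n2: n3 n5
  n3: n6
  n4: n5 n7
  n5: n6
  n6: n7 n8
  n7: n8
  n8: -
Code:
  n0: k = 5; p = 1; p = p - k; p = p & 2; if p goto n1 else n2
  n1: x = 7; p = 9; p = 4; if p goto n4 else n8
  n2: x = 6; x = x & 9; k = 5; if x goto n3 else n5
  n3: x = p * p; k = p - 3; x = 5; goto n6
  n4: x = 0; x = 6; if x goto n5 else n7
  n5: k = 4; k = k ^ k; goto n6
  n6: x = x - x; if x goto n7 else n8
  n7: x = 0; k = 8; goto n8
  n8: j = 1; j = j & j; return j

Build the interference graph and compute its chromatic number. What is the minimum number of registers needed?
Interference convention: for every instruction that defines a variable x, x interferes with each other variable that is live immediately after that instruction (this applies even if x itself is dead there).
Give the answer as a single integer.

Answer: 3

Working:
Block summaries:
  n0: {k,p} / ∅
  n1: {p,x} / ∅
  n2: {k,x} / ∅
  n3: {k,x} / {p}
  n4: {x} / ∅
  n5: {k} / ∅
  n6: {x} / {x}
  n7: {k,x} / ∅
  n8: {j} / ∅

Backward fixpoint:
  n0: in=∅ out={p}
  n1: in=∅ out=∅
  n2: in={p} out={p,x}
  n3: in={p} out={x}
  n4: in=∅ out={x}
  n5: in={x} out={x}
  n6: in={x} out=∅
  n7: in=∅ out=∅
  n8: in=∅ out=∅

Conflict graph:
  j — ∅
  k — {p,x}
  p — {k,x}
  x — {k,p}

Registers:
  {k,p,x} pairwise interfere (3-clique) ⇒ χ ≥ 3
  assign j→R0 k→R0 p→R1 x→R2 — no edge inside a register ⇒ χ ≤ 3
  χ = 3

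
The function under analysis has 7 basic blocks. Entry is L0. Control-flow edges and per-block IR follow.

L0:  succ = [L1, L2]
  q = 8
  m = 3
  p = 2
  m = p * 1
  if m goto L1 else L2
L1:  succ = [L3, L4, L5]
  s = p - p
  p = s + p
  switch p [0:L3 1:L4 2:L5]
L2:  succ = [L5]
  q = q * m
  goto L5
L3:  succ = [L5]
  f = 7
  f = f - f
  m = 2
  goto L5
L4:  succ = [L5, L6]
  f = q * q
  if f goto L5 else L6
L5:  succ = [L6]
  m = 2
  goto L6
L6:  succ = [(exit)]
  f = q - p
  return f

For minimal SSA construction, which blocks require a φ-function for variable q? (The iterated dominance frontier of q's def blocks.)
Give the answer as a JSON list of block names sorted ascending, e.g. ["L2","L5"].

idom tree: L1←L0 L2←L0 L3←L1 L4←L1 L5←L0 L6←L0
Dom∩ at merges:
  L5: preds {L1,L2,L3,L4}: {L0,L1} ∩ {L0,L2} ∩ {L0,L1,L3} ∩ {L0,L1,L4} = {L0}; idom=L0
  L6: preds {L4,L5}: {L0,L1,L4} ∩ {L0,L5} = {L0}; idom=L0

Frontier:
  join L5 pred L1: L1 stop@L0
  join L5 pred L2: L2 stop@L0
  join L5 pred L3: L3→L1 stop@L0
  join L5 pred L4: L4→L1 stop@L0
  join L6 pred L4: L4→L1 stop@L0
  join L6 pred L5: L5 stop@L0
  L0: DF=∅
  L1: DF={L5,L6}
  L2: DF={L5}
  L3: DF={L5}
  L4: DF={L5,L6}
  L5: DF={L6}
  L6: DF=∅

φ for q: defs {L0,L2}
  DF⁺ = {L5,L6}

Answer: ["L5", "L6"]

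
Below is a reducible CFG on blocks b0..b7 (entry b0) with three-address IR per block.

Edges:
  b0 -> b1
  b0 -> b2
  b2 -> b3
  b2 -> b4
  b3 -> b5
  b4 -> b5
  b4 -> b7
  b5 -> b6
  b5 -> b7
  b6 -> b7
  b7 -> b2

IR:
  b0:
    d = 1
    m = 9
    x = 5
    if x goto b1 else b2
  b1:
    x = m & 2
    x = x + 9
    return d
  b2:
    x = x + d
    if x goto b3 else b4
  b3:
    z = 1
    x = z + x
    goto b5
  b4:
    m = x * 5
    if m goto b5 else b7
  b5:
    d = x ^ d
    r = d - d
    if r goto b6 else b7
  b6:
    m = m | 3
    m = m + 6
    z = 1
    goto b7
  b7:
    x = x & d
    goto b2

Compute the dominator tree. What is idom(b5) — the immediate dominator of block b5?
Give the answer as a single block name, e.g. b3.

Answer: b2

Analysis:
idom tree: b1←b0 b2←b0 b3←b2 b4←b2 b5←b2 b6←b5 b7←b2
Dom∩ at merges:
  b2: preds {b0,b7}: {b0} ∩ {b0,b2,b7} = {b0}; idom=b0
  b5: preds {b3,b4}: {b0,b2,b3} ∩ {b0,b2,b4} = {b0,b2}; idom=b2
  b7: preds {b4,b5,b6}: {b0,b2,b4} ∩ {b0,b2,b5} ∩ {b0,b2,b5,b6} = {b0,b2}; idom=b2

idom(b5) = b2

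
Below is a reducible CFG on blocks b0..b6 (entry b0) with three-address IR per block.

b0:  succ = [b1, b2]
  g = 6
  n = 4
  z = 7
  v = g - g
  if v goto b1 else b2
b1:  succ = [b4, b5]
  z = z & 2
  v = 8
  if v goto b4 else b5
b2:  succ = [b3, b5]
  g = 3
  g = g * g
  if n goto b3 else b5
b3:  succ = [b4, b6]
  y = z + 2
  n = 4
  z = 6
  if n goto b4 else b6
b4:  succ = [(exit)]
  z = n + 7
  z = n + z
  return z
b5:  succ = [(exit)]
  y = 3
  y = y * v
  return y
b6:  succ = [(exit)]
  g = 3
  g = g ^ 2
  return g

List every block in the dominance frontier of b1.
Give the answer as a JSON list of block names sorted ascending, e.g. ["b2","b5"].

Answer: ["b4", "b5"]

Working:
idom tree: b1←b0 b2←b0 b3←b2 b4←b0 b5←b0 b6←b3
Dom at joins:
  b4: preds {b1,b3}: {b0,b1} ∩ {b0,b2,b3} = {b0}; idom=b0
  b5: preds {b1,b2}: {b0,b1} ∩ {b0,b2} = {b0}; idom=b0

DF derivation:
  b4←b1: walk b1 to b0
  b4←b3: walk b3→b2 to b0
  b5←b1: walk b1 to b0
  b5←b2: walk b2 to b0
  b0: DF=∅
  b1: DF={b4,b5}
  b2: DF={b4,b5}
  b3: DF={b4}
  b4: DF=∅
  b5: DF=∅
  b6: DF=∅

DF(b1) = ["b4", "b5"]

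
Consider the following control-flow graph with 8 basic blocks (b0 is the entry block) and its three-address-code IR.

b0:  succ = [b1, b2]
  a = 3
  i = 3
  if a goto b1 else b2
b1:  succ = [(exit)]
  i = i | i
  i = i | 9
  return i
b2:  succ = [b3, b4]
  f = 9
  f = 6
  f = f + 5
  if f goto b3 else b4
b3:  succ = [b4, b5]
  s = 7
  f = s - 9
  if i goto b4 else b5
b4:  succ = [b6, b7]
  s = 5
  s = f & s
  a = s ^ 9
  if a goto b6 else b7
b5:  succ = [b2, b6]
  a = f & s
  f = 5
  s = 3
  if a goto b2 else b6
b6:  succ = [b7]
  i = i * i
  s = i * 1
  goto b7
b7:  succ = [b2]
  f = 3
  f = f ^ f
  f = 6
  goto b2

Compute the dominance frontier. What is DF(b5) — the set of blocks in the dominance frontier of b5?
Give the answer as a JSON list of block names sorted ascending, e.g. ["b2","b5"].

Answer: ["b2", "b6"]

Derivation:
idom tree: b1←b0 b2←b0 b3←b2 b4←b2 b5←b3 b6←b2 b7←b2
Join-block Dom:
  b2: preds {b0,b5,b7}: {b0} ∩ {b0,b2,b3,b5} ∩ {b0,b2,b7} = {b0}; idom=b0
  b4: preds {b2,b3}: {b0,b2} ∩ {b0,b2,b3} = {b0,b2}; idom=b2
  b6: preds {b4,b5}: {b0,b2,b4} ∩ {b0,b2,b3,b5} = {b0,b2}; idom=b2
  b7: preds {b4,b6}: {b0,b2,b4} ∩ {b0,b2,b6} = {b0,b2}; idom=b2

Frontier:
  b2←b0: walk · to b0
  b2←b5: walk b5→b3→b2 to b0
  b2←b7: walk b7→b2 to b0
  b4←b2: walk · to b2
  b4←b3: walk b3 to b2
  b6←b4: walk b4 to b2
  b6←b5: walk b5→b3 to b2
  b7←b4: walk b4 to b2
  b7←b6: walk b6 to b2
  DF(b0)=∅
  DF(b1)=∅
  DF(b2)={b2}
  DF(b3)={b2,b4,b6}
  DF(b4)={b6,b7}
  DF(b5)={b2,b6}
  DF(b6)={b7}
  DF(b7)={b2}

DF(b5) = ["b2", "b6"]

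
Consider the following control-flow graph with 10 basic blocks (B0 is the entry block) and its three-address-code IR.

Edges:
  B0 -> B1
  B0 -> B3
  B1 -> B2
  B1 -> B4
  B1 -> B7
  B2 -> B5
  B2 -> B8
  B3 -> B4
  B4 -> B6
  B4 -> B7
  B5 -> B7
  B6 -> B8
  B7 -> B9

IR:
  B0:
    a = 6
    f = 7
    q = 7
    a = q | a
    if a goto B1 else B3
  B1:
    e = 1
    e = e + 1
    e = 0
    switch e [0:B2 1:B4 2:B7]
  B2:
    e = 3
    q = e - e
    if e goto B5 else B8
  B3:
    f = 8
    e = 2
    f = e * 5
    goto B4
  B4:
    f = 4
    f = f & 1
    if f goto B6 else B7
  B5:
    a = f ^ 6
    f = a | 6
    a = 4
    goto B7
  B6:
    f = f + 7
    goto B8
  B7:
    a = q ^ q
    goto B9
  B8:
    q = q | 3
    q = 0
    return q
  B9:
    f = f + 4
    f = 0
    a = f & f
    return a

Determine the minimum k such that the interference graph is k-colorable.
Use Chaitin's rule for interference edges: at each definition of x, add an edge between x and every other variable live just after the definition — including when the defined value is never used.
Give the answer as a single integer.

Answer: 3

Derivation:
Block summaries:
  B0: def={a,f,q} ue=∅
  B1: def={e} ue=∅
  B2: def={e,q} ue=∅
  B3: def={e,f} ue=∅
  B4: def={f} ue=∅
  B5: def={a,f} ue={f}
  B6: def={f} ue={f}
  B7: def={a} ue={q}
  B8: def={q} ue={q}
  B9: def={a,f} ue={f}

Backward fixpoint:
  B0: in=∅ out={f,q}
  B1: in={f,q} out={f,q}
  B2: in={f} out={f,q}
  B3: in={q} out={q}
  B4: in={q} out={f,q}
  B5: in={f,q} out={f,q}
  B6: in={f,q} out={q}
  B7: in={f,q} out={f}
  B8: in={q} out=∅
  B9: in={f} out=∅

Interference:
  a: {f,q}
  e: {f,q}
  f: {a,e,q}
  q: {a,e,f}

Registers:
  clique {a,f,q} ⇒ need ≥ 3
  assign a→c2 e→c2 f→c0 q→c1 — no edge inside a register ⇒ χ ≤ 3
  χ = 3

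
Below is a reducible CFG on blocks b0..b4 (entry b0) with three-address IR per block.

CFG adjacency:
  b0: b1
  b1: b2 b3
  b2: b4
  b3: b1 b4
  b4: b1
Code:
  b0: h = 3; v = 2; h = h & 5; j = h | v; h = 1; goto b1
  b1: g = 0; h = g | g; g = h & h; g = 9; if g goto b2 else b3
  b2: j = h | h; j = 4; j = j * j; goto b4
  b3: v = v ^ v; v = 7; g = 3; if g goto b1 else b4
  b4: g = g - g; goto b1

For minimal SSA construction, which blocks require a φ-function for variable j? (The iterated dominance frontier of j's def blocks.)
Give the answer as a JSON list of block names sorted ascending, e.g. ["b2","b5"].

idom tree: b1←b0 b2←b1 b3←b1 b4←b1
Dom∩ at merges:
  b1: preds {b0,b3,b4}: {b0} ∩ {b0,b1,b3} ∩ {b0,b1,b4} = {b0}; idom=b0
  b4: preds {b2,b3}: {b0,b1,b2} ∩ {b0,b1,b3} = {b0,b1}; idom=b1

Frontier:
  b1←b0: walk · to b0
  b1←b3: walk b3→b1 to b0
  b1←b4: walk b4→b1 to b0
  b4←b2: walk b2 to b1
  b4←b3: walk b3 to b1
  b0: DF=∅
  b1: DF={b1}
  b2: DF={b4}
  b3: DF={b1,b4}
  b4: DF={b1}

φ for j: defs {b0,b2}
  DF⁺ = {b1,b4}

Answer: ["b1", "b4"]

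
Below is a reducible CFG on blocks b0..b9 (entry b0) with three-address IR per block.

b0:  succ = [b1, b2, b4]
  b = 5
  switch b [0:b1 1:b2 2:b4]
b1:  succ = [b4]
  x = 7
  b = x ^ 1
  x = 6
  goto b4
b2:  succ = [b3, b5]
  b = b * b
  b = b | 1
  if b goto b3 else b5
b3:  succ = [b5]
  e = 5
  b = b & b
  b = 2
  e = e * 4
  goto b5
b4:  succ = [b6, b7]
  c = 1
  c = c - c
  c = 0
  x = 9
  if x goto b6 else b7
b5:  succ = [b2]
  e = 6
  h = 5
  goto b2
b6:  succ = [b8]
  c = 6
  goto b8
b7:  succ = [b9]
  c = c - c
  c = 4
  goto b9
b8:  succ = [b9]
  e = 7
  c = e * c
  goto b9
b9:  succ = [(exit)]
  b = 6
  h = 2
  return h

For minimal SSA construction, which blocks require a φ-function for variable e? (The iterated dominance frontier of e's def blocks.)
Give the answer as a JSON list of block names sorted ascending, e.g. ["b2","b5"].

Answer: ["b2", "b5", "b9"]

Analysis:
idom tree: b1←b0 b2←b0 b3←b2 b4←b0 b5←b2 b6←b4 b7←b4 b8←b6 b9←b4
Join-block Dom:
  b2: preds {b0,b5}: {b0} ∩ {b0,b2,b5} = {b0}; idom=b0
  b4: preds {b0,b1}: {b0} ∩ {b0,b1} = {b0}; idom=b0
  b5: preds {b2,b3}: {b0,b2} ∩ {b0,b2,b3} = {b0,b2}; idom=b2
  b9: preds {b7,b8}: {b0,b4,b7} ∩ {b0,b4,b6,b8} = {b0,b4}; idom=b4

Frontier:
  b2←b0: walk · to b0
  b2←b5: walk b5→b2 to b0
  b4←b0: walk · to b0
  b4←b1: walk b1 to b0
  b5←b2: walk · to b2
  b5←b3: walk b3 to b2
  b9←b7: walk b7 to b4
  b9←b8: walk b8→b6 to b4
  DF(b0)=∅
  DF(b1)={b4}
  DF(b2)={b2}
  DF(b3)={b5}
  DF(b4)=∅
  DF(b5)={b2}
  DF(b6)={b9}
  DF(b7)={b9}
  DF(b8)={b9}
  DF(b9)=∅

φ for e: defs {b3,b5,b8}
  DF⁺ = {b2,b5,b9}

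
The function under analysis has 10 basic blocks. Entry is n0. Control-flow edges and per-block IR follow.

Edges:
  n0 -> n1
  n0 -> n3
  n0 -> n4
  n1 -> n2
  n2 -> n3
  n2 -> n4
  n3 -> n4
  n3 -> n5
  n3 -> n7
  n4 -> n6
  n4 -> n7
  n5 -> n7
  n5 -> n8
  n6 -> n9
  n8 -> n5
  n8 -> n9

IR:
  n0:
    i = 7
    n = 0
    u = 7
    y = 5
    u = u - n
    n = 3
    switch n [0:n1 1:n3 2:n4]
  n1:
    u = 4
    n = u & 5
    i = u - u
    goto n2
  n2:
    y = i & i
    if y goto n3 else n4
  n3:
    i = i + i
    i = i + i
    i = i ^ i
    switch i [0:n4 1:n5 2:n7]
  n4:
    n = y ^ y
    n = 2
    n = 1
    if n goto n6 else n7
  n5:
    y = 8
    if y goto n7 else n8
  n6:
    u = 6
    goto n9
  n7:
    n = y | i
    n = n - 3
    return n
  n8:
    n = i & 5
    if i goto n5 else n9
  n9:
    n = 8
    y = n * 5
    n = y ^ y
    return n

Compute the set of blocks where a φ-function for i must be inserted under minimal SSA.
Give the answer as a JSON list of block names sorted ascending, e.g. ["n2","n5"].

idom tree: n1←n0 n2←n1 n3←n0 n4←n0 n5←n3 n6←n4 n7←n0 n8←n5 n9←n0
Dom at joins:
  n3: preds {n0,n2}: {n0} ∩ {n0,n1,n2} = {n0}; idom=n0
  n4: preds {n0,n2,n3}: {n0} ∩ {n0,n1,n2} ∩ {n0,n3} = {n0}; idom=n0
  n5: preds {n3,n8}: {n0,n3} ∩ {n0,n3,n5,n8} = {n0,n3}; idom=n3
  n7: preds {n3,n4,n5}: {n0,n3} ∩ {n0,n4} ∩ {n0,n3,n5} = {n0}; idom=n0
  n9: preds {n6,n8}: {n0,n4,n6} ∩ {n0,n3,n5,n8} = {n0}; idom=n0

Frontier:
  join n3 pred n0: · stop@n0
  join n3 pred n2: n2→n1 stop@n0
  join n4 pred n0: · stop@n0
  join n4 pred n2: n2→n1 stop@n0
  join n4 pred n3: n3 stop@n0
  join n5 pred n3: · stop@n3
  join n5 pred n8: n8→n5 stop@n3
  join n7 pred n3: n3 stop@n0
  join n7 pred n4: n4 stop@n0
  join n7 pred n5: n5→n3 stop@n0
  join n9 pred n6: n6→n4 stop@n0
  join n9 pred n8: n8→n5→n3 stop@n0
  DF(n0)=∅
  DF(n1)={n3,n4}
  DF(n2)={n3,n4}
  DF(n3)={n4,n7,n9}
  DF(n4)={n7,n9}
  DF(n5)={n5,n7,n9}
  DF(n6)={n9}
  DF(n7)=∅
  DF(n8)={n5,n9}
  DF(n9)=∅

φ for i: defs {n0,n1,n3}
  DF⁺ = {n3,n4,n7,n9}

Answer: ["n3", "n4", "n7", "n9"]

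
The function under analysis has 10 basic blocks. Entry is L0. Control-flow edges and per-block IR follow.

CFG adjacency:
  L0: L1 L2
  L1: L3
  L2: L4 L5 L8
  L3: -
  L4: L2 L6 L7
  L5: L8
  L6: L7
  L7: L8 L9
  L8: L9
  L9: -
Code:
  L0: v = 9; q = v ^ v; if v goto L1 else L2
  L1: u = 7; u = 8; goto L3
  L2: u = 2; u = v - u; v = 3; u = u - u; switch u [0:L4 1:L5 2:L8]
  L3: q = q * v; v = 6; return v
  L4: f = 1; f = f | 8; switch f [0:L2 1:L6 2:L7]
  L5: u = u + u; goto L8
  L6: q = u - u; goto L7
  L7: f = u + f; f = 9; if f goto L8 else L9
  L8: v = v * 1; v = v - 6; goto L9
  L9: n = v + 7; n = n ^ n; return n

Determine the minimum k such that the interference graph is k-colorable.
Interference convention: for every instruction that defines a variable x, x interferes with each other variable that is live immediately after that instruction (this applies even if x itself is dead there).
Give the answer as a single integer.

def/use:
  L0 def {q,v} use ∅
  L1 def {u} use ∅
  L2 def {u,v} use {v}
  L3 def {q,v} use {q,v}
  L4 def {f} use ∅
  L5 def {u} use {u}
  L6 def {q} use {u}
  L7 def {f} use {f,u}
  L8 def {v} use {v}
  L9 def {n} use {v}

Liveness:
  L0: in=∅ out={q,v}
  L1: in={q,v} out={q,v}
  L2: in={v} out={u,v}
  L3: in={q,v} out=∅
  L4: in={u,v} out={f,u,v}
  L5: in={u,v} out={v}
  L6: in={f,u,v} out={f,u,v}
  L7: in={f,u,v} out={v}
  L8: in={v} out={v}
  L9: in={v} out=∅

Interfere edges:
  f↔{q,u,v}
  n↔∅
  q↔{f,u,v}
  u↔{f,q,v}
  v↔{f,q,u}

Chromatic number:
  {f,q,u,v} pairwise interfere (4-clique) ⇒ χ ≥ 4
  assign f→c0 n→c0 q→c1 u→c2 v→c3 — no edge inside a register ⇒ χ ≤ 4
  χ = 4

Answer: 4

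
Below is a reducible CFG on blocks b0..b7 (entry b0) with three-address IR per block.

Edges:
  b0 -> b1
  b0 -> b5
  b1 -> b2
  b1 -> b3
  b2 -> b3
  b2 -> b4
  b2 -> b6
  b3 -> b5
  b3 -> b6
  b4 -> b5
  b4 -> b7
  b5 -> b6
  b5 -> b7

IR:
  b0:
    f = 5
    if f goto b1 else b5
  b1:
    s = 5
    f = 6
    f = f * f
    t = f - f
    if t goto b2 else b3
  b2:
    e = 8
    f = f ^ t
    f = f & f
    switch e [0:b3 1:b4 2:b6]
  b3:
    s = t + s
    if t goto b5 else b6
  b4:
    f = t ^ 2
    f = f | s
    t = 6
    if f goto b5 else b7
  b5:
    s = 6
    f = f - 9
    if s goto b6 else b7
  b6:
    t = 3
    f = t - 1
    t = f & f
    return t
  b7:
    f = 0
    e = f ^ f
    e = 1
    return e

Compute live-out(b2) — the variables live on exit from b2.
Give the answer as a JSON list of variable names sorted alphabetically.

Per-block:
  b0 def {f} use ∅
  b1 def {f,s,t} use ∅
  b2 def {e,f} use {f,t}
  b3 def {s} use {s,t}
  b4 def {f,t} use {s,t}
  b5 def {f,s} use {f}
  b6 def {f,t} use ∅
  b7 def {e,f} use ∅

Backward fixpoint:
  live b0: ∅→{f}
  live b1: ∅→{f,s,t}
  live b2: {f,s,t}→{f,s,t}
  live b3: {f,s,t}→{f}
  live b4: {s,t}→{f}
  live b5: {f}→∅
  live b6: ∅→∅
  live b7: ∅→∅

live-out(b2) = ["f", "s", "t"]

Answer: ["f", "s", "t"]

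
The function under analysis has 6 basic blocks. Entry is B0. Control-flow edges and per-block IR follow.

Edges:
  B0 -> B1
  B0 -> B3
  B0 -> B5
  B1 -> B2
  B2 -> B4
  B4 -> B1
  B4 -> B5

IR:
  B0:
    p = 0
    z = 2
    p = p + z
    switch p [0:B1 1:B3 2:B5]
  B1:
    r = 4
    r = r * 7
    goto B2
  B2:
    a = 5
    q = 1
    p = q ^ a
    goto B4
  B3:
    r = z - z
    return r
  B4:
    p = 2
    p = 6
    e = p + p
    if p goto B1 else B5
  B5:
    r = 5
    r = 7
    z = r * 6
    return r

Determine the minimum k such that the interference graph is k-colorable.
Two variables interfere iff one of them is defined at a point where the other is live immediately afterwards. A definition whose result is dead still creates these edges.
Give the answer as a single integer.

Answer: 2

Working:
Per-block:
  B0: def={p,z} ue=∅
  B1: def={r} ue=∅
  B2: def={a,p,q} ue=∅
  B3: def={r} ue={z}
  B4: def={e,p} ue=∅
  B5: def={r,z} ue=∅

Backward fixpoint:
  B0: in=∅ out={z}
  B1: in=∅ out=∅
  B2: in=∅ out=∅
  B3: in={z} out=∅
  B4: in=∅ out=∅
  B5: in=∅ out=∅

Interference:
  a: {q}
  e: {p}
  p: {e,z}
  q: {a}
  r: {z}
  z: {p,r}

Chromatic number:
  clique {a,q} ⇒ need ≥ 2
  assign a→r0 e→r1 p→r0 q→r1 r→r0 z→r1 — no edge inside a register ⇒ χ ≤ 2
  χ = 2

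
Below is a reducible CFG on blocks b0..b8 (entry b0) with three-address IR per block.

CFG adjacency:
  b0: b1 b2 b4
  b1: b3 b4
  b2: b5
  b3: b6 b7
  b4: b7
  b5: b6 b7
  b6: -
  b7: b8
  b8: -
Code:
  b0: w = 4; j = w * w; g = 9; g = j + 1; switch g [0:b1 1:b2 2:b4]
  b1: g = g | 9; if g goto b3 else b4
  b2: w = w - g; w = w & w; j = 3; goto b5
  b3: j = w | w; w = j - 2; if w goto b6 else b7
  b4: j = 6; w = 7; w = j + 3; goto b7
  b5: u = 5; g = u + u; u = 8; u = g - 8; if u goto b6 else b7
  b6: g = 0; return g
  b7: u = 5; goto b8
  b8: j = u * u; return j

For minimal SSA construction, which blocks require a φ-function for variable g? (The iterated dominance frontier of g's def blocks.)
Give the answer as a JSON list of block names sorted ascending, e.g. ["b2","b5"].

Answer: ["b4", "b6", "b7"]

Analysis:
idom tree: b1←b0 b2←b0 b3←b1 b4←b0 b5←b2 b6←b0 b7←b0 b8←b7
Join-block Dom:
  b4: preds {b0,b1}: {b0} ∩ {b0,b1} = {b0}; idom=b0
  b6: preds {b3,b5}: {b0,b1,b3} ∩ {b0,b2,b5} = {b0}; idom=b0
  b7: preds {b3,b4,b5}: {b0,b1,b3} ∩ {b0,b4} ∩ {b0,b2,b5} = {b0}; idom=b0

DF walk-up:
  join b4 pred b0: · stop@b0
  join b4 pred b1: b1 stop@b0
  join b6 pred b3: b3→b1 stop@b0
  join b6 pred b5: b5→b2 stop@b0
  join b7 pred b3: b3→b1 stop@b0
  join b7 pred b4: b4 stop@b0
  join b7 pred b5: b5→b2 stop@b0
  b0: DF=∅
  b1: DF={b4,b6,b7}
  b2: DF={b6,b7}
  b3: DF={b6,b7}
  b4: DF={b7}
  b5: DF={b6,b7}
  b6: DF=∅
  b7: DF=∅
  b8: DF=∅

φ for g: defs {b0,b1,b5,b6}
  DF⁺ = {b4,b6,b7}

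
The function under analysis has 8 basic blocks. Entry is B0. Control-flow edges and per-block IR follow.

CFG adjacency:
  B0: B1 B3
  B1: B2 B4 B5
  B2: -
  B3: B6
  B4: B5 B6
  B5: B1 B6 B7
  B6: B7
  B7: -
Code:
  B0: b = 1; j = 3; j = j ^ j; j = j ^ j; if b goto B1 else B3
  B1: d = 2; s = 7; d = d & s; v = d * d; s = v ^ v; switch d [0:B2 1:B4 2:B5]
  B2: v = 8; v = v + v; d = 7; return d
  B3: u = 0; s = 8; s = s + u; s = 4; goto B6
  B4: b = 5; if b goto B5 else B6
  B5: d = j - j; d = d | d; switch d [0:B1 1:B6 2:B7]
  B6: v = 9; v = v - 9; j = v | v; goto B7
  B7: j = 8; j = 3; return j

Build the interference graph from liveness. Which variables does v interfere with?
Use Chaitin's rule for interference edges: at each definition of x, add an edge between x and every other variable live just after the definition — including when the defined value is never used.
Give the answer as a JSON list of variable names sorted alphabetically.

Answer: ["d", "j"]

Analysis:
def/use:
  B0: {b,j} / ∅
  B1: {d,s,v} / ∅
  B2: {d,v} / ∅
  B3: {s,u} / ∅
  B4: {b} / ∅
  B5: {d} / {j}
  B6: {j,v} / ∅
  B7: {j} / ∅

Liveness:
  B0: in=∅ out={j}
  B1: in={j} out={j}
  B2: in=∅ out=∅
  B3: in=∅ out=∅
  B4: in={j} out={j}
  B5: in={j} out={j}
  B6: in=∅ out=∅
  B7: in=∅ out=∅

Interfere edges:
  b — {j}
  d — {j,s,v}
  j — {b,d,s,v}
  s — {d,j,u}
  u — {s}
  v — {d,j}

N(v) = ["d", "j"]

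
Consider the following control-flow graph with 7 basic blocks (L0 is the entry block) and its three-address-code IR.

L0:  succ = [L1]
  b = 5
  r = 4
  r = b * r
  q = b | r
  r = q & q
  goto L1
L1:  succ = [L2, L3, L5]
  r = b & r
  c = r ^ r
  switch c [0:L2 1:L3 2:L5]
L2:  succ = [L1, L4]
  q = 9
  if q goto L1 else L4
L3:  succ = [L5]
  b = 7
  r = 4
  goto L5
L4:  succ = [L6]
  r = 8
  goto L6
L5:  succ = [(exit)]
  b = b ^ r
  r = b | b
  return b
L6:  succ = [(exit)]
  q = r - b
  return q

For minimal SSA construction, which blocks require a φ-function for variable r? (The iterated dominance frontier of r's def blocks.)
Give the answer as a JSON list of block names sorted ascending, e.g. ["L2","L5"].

idom tree: L1←L0 L2←L1 L3←L1 L4←L2 L5←L1 L6←L4
Join-block Dom:
  L1: preds {L0,L2}: {L0} ∩ {L0,L1,L2} = {L0}; idom=L0
  L5: preds {L1,L3}: {L0,L1} ∩ {L0,L1,L3} = {L0,L1}; idom=L1

DF walk-up:
  L1←L0: walk · to L0
  L1←L2: walk L2→L1 to L0
  L5←L1: walk · to L1
  L5←L3: walk L3 to L1
  L0 → ∅
  L1 → {L1}
  L2 → {L1}
  L3 → {L5}
  L4 → ∅
  L5 → ∅
  L6 → ∅

φ for r: defs {L0,L1,L3,L4,L5}
  DF⁺ = {L1,L5}

Answer: ["L1", "L5"]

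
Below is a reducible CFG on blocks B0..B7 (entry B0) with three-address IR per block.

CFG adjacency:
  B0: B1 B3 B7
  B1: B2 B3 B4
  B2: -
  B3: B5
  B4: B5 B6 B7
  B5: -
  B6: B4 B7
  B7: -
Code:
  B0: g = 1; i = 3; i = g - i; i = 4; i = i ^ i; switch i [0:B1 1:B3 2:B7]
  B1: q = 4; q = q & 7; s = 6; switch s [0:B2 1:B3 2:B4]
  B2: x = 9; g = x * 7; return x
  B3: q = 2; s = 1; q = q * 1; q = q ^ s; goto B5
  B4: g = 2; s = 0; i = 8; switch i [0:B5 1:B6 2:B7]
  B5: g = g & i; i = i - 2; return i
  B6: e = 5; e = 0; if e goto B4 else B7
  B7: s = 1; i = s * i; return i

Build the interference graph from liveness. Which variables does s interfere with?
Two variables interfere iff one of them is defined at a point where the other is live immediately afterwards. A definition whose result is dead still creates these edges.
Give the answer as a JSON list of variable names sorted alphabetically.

Per-block:
  B0: {g,i} / ∅
  B1: {q,s} / ∅
  B2: {g,x} / ∅
  B3: {q,s} / ∅
  B4: {g,i,s} / ∅
  B5: {g,i} / {g,i}
  B6: {e} / ∅
  B7: {i,s} / {i}

Backward fixpoint:
  B0 li=∅ lo={g,i}
  B1 li={g,i} lo={g,i}
  B2 li=∅ lo=∅
  B3 li={g,i} lo={g,i}
  B4 li=∅ lo={g,i}
  B5 li={g,i} lo=∅
  B6 li={i} lo={i}
  B7 li={i} lo=∅

Interference:
  e: {i}
  g: {i,q,s,x}
  i: {e,g,q,s}
  q: {g,i,s}
  s: {g,i,q}
  x: {g}

N(s) = ["g", "i", "q"]

Answer: ["g", "i", "q"]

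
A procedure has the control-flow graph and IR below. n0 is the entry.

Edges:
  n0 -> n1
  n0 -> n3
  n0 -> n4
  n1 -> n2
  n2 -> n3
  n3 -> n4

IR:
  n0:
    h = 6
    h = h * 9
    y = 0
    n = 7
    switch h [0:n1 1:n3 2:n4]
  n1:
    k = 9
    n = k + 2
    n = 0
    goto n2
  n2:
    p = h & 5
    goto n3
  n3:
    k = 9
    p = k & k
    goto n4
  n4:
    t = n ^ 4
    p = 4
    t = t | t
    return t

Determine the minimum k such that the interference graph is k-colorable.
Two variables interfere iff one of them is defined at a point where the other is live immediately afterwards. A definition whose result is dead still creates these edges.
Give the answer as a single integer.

Answer: 3

Derivation:
Per-block:
  n0: def={h,n,y} ue=∅
  n1: def={k,n} ue=∅
  n2: def={p} ue={h}
  n3: def={k,p} ue=∅
  n4: def={p,t} ue={n}

Backward fixpoint:
  n0: in=∅ out={h,n}
  n1: in={h} out={h,n}
  n2: in={h,n} out={n}
  n3: in={n} out={n}
  n4: in={n} out=∅

Interfere edges:
  h — {k,n,y}
  k — {h,n}
  n — {h,k,p}
  p — {n,t}
  t — {p}
  y — {h}

Registers:
  {h,k,n} pairwise interfere (3-clique) ⇒ χ ≥ 3
  assign h→R0 k→R2 n→R1 p→R0 t→R1 y→R1 — no edge inside a register ⇒ χ ≤ 3
  χ = 3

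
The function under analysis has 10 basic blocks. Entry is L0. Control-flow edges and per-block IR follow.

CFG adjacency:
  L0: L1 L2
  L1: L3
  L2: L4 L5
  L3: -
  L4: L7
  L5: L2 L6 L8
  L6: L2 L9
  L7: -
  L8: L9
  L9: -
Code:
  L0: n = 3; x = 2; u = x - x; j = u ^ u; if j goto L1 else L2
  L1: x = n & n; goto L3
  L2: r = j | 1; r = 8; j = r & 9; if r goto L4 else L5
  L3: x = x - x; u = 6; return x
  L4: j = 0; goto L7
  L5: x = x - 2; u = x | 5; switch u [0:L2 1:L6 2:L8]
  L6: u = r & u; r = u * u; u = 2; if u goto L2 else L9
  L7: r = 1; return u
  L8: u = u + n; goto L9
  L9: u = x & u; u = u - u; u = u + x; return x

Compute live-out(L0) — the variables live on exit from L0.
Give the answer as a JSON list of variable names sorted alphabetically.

Block summaries:
  L0: def={j,n,u,x} ue=∅
  L1: def={x} ue={n}
  L2: def={j,r} ue={j}
  L3: def={u,x} ue={x}
  L4: def={j} ue=∅
  L5: def={u,x} ue={x}
  L6: def={r,u} ue={r,u}
  L7: def={r} ue={u}
  L8: def={u} ue={n,u}
  L9: def={u} ue={u,x}

Live sets:
  L0 li=∅ lo={j,n,u,x}
  L1 li={n} lo={x}
  L2 li={j,n,u,x} lo={j,n,r,u,x}
  L3 li={x} lo=∅
  L4 li={u} lo={u}
  L5 li={j,n,r,x} lo={j,n,r,u,x}
  L6 li={j,n,r,u,x} lo={j,n,u,x}
  L7 li={u} lo=∅
  L8 li={n,u,x} lo={u,x}
  L9 li={u,x} lo=∅

live-out(L0) = ["j", "n", "u", "x"]

Answer: ["j", "n", "u", "x"]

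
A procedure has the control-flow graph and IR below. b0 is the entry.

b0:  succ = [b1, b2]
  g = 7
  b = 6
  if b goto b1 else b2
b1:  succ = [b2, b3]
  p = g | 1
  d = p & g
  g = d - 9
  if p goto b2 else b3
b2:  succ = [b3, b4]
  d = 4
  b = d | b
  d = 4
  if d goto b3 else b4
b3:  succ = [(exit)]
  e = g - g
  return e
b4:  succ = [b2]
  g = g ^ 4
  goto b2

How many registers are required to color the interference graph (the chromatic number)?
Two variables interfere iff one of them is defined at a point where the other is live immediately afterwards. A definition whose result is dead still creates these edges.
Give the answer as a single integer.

def/use:
  b0: def={b,g} ue=∅
  b1: def={d,g,p} ue={g}
  b2: def={b,d} ue={b}
  b3: def={e} ue={g}
  b4: def={g} ue={g}

Liveness:
  b0: in=∅ out={b,g}
  b1: in={b,g} out={b,g}
  b2: in={b,g} out={b,g}
  b3: in={g} out=∅
  b4: in={b,g} out={b,g}

Interference:
  b — {d,g,p}
  d — {b,g,p}
  e — ∅
  g — {b,d,p}
  p — {b,d,g}

Colouring:
  {b,d,g,p} pairwise interfere (4-clique) ⇒ χ ≥ 4
  assign b→c0 d→c1 e→c0 g→c2 p→c3 — no edge inside a register ⇒ χ ≤ 4
  χ = 4

Answer: 4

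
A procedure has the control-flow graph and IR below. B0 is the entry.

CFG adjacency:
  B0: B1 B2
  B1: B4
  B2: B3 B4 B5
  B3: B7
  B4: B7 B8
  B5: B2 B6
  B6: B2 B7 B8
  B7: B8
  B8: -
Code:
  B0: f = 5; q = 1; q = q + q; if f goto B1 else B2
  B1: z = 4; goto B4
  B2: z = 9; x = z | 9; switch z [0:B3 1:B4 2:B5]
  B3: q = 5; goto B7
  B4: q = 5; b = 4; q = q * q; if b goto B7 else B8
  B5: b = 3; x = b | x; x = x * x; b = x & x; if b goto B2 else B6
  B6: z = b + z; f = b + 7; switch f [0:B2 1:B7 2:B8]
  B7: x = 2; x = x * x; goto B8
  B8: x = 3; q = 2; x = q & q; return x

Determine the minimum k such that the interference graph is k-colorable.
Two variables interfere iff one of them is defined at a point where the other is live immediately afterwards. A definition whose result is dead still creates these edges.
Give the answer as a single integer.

Block summaries:
  B0 def {f,q} use ∅
  B1 def {z} use ∅
  B2 def {x,z} use ∅
  B3 def {q} use ∅
  B4 def {b,q} use ∅
  B5 def {b,x} use {x}
  B6 def {f,z} use {b,z}
  B7 def {x} use ∅
  B8 def {q,x} use ∅

Backward fixpoint:
  live B0: ∅→∅
  live B1: ∅→∅
  live B2: ∅→{x,z}
  live B3: ∅→∅
  live B4: ∅→∅
  live B5: {x,z}→{b,z}
  live B6: {b,z}→∅
  live B7: ∅→∅
  live B8: ∅→∅

Conflict graph:
  b↔{q,x,z}
  f↔{q}
  q↔{b,f}
  x↔{b,z}
  z↔{b,x}

Registers:
  clique {b,x,z} ⇒ need ≥ 3
  assign b→R0 f→R0 q→R1 x→R1 z→R2 — no edge inside a register ⇒ χ ≤ 3
  χ = 3

Answer: 3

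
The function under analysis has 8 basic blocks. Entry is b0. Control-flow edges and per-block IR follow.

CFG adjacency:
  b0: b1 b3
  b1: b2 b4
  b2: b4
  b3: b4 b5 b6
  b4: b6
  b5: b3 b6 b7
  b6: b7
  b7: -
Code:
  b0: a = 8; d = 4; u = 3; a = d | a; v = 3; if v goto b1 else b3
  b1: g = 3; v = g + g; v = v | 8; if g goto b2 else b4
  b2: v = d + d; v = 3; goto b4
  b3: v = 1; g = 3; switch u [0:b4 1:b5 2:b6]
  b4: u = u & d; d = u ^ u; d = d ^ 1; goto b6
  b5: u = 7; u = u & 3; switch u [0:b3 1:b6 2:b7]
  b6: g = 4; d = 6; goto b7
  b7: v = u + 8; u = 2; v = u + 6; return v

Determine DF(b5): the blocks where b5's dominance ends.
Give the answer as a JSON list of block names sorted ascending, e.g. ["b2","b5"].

Answer: ["b3", "b6", "b7"]

Analysis:
idom tree: b1←b0 b2←b1 b3←b0 b4←b0 b5←b3 b6←b0 b7←b0
Dom at joins:
  b3: preds {b0,b5}: {b0} ∩ {b0,b3,b5} = {b0}; idom=b0
  b4: preds {b1,b2,b3}: {b0,b1} ∩ {b0,b1,b2} ∩ {b0,b3} = {b0}; idom=b0
  b6: preds {b3,b4,b5}: {b0,b3} ∩ {b0,b4} ∩ {b0,b3,b5} = {b0}; idom=b0
  b7: preds {b5,b6}: {b0,b3,b5} ∩ {b0,b6} = {b0}; idom=b0

DF walk-up:
  b3←b0: walk · to b0
  b3←b5: walk b5→b3 to b0
  b4←b1: walk b1 to b0
  b4←b2: walk b2→b1 to b0
  b4←b3: walk b3 to b0
  b6←b3: walk b3 to b0
  b6←b4: walk b4 to b0
  b6←b5: walk b5→b3 to b0
  b7←b5: walk b5→b3 to b0
  b7←b6: walk b6 to b0
  b0 → ∅
  b1 → {b4}
  b2 → {b4}
  b3 → {b3,b4,b6,b7}
  b4 → {b6}
  b5 → {b3,b6,b7}
  b6 → {b7}
  b7 → ∅

DF(b5) = ["b3", "b6", "b7"]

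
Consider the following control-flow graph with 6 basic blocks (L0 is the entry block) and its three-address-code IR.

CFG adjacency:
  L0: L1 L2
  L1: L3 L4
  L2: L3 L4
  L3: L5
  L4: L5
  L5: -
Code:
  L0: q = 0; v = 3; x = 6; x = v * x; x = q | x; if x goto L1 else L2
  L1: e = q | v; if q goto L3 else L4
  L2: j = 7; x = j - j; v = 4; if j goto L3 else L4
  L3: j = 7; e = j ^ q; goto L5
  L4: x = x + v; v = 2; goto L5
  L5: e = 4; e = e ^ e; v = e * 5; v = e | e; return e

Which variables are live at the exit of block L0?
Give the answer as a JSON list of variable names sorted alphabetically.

def/use:
  L0 def {q,v,x} use ∅
  L1 def {e} use {q,v}
  L2 def {j,v,x} use ∅
  L3 def {e,j} use {q}
  L4 def {v,x} use {v,x}
  L5 def {e,v} use ∅

Backward fixpoint:
  L0: in=∅ out={q,v,x}
  L1: in={q,v,x} out={q,v,x}
  L2: in={q} out={q,v,x}
  L3: in={q} out=∅
  L4: in={v,x} out=∅
  L5: in=∅ out=∅

live-out(L0) = ["q", "v", "x"]

Answer: ["q", "v", "x"]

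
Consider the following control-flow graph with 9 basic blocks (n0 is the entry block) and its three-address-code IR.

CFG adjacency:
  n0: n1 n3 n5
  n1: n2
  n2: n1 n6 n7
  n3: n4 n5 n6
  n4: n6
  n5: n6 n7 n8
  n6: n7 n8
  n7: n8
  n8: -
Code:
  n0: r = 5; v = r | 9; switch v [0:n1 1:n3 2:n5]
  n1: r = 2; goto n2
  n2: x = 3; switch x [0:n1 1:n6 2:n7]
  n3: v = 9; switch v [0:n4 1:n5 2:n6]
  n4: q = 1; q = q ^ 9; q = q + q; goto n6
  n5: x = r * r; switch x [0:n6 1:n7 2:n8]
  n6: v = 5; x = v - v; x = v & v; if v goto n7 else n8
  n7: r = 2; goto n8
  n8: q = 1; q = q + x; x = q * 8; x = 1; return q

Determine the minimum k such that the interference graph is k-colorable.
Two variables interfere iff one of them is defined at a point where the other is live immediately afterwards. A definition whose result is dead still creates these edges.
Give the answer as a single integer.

Answer: 3

Working:
def/use:
  n0 def {r,v} use ∅
  n1 def {r} use ∅
  n2 def {x} use ∅
  n3 def {v} use ∅
  n4 def {q} use ∅
  n5 def {x} use {r}
  n6 def {v,x} use ∅
  n7 def {r} use ∅
  n8 def {q,x} use {x}

Live sets:
  n0: in=∅ out={r}
  n1: in=∅ out=∅
  n2: in=∅ out={x}
  n3: in={r} out={r}
  n4: in=∅ out=∅
  n5: in={r} out={x}
  n6: in=∅ out={x}
  n7: in={x} out={x}
  n8: in={x} out=∅

Interference:
  q: {x}
  r: {v,x}
  v: {r,x}
  x: {q,r,v}

Chromatic number:
  clique {r,v,x} ⇒ need ≥ 3
  assign q→c1 r→c1 v→c2 x→c0 — no edge inside a register ⇒ χ ≤ 3
  χ = 3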